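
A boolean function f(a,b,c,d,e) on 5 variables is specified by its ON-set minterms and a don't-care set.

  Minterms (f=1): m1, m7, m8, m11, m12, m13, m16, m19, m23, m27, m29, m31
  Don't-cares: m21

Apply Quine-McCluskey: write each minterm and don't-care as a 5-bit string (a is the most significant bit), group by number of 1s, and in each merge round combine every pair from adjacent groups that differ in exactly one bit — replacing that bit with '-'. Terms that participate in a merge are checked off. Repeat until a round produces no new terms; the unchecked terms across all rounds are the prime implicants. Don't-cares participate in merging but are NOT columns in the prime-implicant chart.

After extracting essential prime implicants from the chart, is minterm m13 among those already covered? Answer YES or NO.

NO

size-2^0 implicants → 00001  00111(✓)  01000(✓)  01011(✓)  01100(✓)  01101(✓)  10000  10011(✓)  10101(✓)  10111(✓)  11011(✓)  11101(✓)  11111(✓)
size-2^1 implicants → -0111  -1011  -1101  01-00  0110-  1-011(✓)  1-101(✓)  1-111(✓)  10-11(✓)  101-1(✓)  11-11(✓)  111-1(✓)
size-2^2 implicants → 1--11  1-1-1
Unchecked terms (primes): -0111, -1011, -1101, 00001, 01-00, 0110-, 1--11, 1-1-1, 10000
Minterm coverage:
  m1 ⊆ 00001 [E]
  m7 ⊆ -0111 [E]
  m8 ⊆ 01-00 [E]
  m11 ⊆ -1011 [E]
  m12 ⊆ 01-00,0110-
  m13 ⊆ -1101,0110-
  m16 ⊆ 10000 [E]
  m19 ⊆ 1--11 [E]
  m23 ⊆ -0111,1--11,1-1-1
  m27 ⊆ -1011,1--11
  m29 ⊆ -1101,1-1-1
  m31 ⊆ 1--11,1-1-1
E = {-0111, -1011, 00001, 01-00, 1--11, 10000}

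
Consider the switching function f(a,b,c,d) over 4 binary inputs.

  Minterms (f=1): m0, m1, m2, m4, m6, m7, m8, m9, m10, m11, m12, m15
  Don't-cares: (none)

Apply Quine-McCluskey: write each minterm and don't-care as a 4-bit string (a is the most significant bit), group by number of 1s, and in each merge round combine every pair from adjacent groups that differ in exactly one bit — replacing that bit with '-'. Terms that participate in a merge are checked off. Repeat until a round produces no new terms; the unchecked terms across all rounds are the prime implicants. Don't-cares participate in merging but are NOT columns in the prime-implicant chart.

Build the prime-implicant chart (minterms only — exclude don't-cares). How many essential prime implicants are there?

2

Round 0: 0000✓ 0001✓ 0010✓ 0100✓ 0110✓ 0111✓ 1000✓ 1001✓ 1010✓ 1011✓ 1100✓ 1111✓
Round 1: -000✓ -001✓ -010✓ -100✓ -111 0-00✓ 0-10✓ 00-0✓ 000-✓ 01-0✓ 011- 1-00✓ 1-11 10-0✓ 10-1✓ 100-✓ 101-✓
Round 2: --00 -0-0 -00- 0--0 10--
PIs = {--00, -0-0, -00-, -111, 0--0, 011-, 1-11, 10--}
Coverage chart:
  m0: --00,-0-0,-00-,0--0
  m1: -00- ←essential
  m2: -0-0,0--0
  m4: --00,0--0
  m6: 0--0,011-
  m7: -111,011-
  m8: --00,-0-0,-00-,10--
  m9: -00-,10--
  m10: -0-0,10--
  m11: 1-11,10--
  m12: --00 ←essential
  m15: -111,1-11
Essential: --00, -00-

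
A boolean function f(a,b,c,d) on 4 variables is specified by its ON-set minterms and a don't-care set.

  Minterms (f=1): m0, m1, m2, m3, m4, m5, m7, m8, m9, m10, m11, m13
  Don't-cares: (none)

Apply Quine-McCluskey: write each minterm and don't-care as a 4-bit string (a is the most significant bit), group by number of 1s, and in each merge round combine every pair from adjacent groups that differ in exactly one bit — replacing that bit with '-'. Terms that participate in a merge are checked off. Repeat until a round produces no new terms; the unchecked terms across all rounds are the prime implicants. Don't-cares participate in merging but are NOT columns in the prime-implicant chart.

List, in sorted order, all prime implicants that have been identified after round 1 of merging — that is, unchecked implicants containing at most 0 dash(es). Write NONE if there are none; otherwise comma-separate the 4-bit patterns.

[col 0] 0000*, 0001*, 0010*, 0011*, 0100*, 0101*, 0111*, 1000*, 1001*, 1010*, 1011*, 1101*
[col 1] -000*, -001*, -010*, -011*, -101*, 0-00*, 0-01*, 0-11*, 00-0*, 00-1*, 000-*, 001-*, 01-1*, 010-*, 1-01*, 10-0*, 10-1*, 100-*, 101-*
[col 2] --01, -0-0*, -0-1*, -00-*, -01-*, 0--1, 0-0-, 00--*, 10--*
[col 3] -0--
Prime implicants: --01, -0--, 0--1, 0-0-

NONE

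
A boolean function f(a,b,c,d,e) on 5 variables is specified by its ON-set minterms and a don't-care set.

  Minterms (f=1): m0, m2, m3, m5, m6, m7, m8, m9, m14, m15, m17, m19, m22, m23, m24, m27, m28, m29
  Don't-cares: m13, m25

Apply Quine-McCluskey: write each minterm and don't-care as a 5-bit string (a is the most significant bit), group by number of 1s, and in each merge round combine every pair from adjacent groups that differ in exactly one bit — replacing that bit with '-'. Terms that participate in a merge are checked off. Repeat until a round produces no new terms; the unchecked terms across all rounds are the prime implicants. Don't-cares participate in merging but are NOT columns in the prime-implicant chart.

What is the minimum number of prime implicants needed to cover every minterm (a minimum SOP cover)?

8

[col 0] 00000*, 00010*, 00011*, 00101*, 00110*, 00111*, 01000*, 01001*, 01101*, 01110*, 01111*, 10001*, 10011*, 10110*, 10111*, 11000*, 11001*, 11011*, 11100*, 11101*
[col 1] -0011*, -0110*, -0111*, -1000*, -1001*, -1101*, 0-000, 0-101*, 0-110*, 0-111*, 00-10*, 00-11*, 000-0, 0001-*, 001-1*, 0011-*, 01-01*, 0100-*, 011-1*, 0111-*, 1-001*, 1-011*, 10-11*, 100-1*, 1011-*, 11-00*, 11-01*, 110-1*, 1100-*, 1110-*
[col 2] -0-11, -011-, -1-01, -100-, 0-1-1, 0-11-, 00-1-, 1-0-1, 11-0-
Prime implicants: -0-11, -011-, -1-01, -100-, 0-000, 0-1-1, 0-11-, 00-1-, 000-0, 1-0-1, 11-0-
PI chart (minterm → PIs covering it):
  0 | 0-000,000-0
  2 | 00-1-,000-0
  3 | -0-11,00-1-
  5 | 0-1-1  (sole → essential)
  6 | -011-,0-11-,00-1-
  7 | -0-11,-011-,0-1-1,0-11-,00-1-
  8 | -100-,0-000
  9 | -1-01,-100-
  14 | 0-11-  (sole → essential)
  15 | 0-1-1,0-11-
  17 | 1-0-1  (sole → essential)
  19 | -0-11,1-0-1
  22 | -011-  (sole → essential)
  23 | -0-11,-011-
  24 | -100-,11-0-
  27 | 1-0-1  (sole → essential)
  28 | 11-0-  (sole → essential)
  29 | -1-01,11-0-
Essential prime implicants: -011-, 0-1-1, 0-11-, 1-0-1, 11-0-
Petrick residual → -0-11, -100-, 000-0
Minimum SOP uses 8 PIs: b'de + b'cd + bc'd' + a'ce + a'cd + a'b'c'e' + ac'e + abd'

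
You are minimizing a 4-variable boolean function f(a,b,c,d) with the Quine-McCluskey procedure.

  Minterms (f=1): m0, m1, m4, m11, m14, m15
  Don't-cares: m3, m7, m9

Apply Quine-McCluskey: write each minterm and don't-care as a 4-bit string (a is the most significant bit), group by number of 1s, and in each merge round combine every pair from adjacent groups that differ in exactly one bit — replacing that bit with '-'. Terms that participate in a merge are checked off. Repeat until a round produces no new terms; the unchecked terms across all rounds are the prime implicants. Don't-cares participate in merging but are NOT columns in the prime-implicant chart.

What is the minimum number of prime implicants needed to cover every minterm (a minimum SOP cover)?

3

Round 0: 0000✓ 0001✓ 0011✓ 0100✓ 0111✓ 1001✓ 1011✓ 1110✓ 1111✓
Round 1: -001✓ -011✓ -111✓ 0-00 0-11✓ 00-1✓ 000- 1-11✓ 10-1✓ 111-
Round 2: --11 -0-1
PIs = {--11, -0-1, 0-00, 000-, 111-}
Coverage chart:
  m0: 0-00,000-
  m1: -0-1,000-
  m4: 0-00 ←essential
  m11: --11,-0-1
  m14: 111- ←essential
  m15: --11,111-
Essential: 0-00, 111-
Petrick residual → -0-1
Min cover (3 terms): b'd + a'c'd' + abc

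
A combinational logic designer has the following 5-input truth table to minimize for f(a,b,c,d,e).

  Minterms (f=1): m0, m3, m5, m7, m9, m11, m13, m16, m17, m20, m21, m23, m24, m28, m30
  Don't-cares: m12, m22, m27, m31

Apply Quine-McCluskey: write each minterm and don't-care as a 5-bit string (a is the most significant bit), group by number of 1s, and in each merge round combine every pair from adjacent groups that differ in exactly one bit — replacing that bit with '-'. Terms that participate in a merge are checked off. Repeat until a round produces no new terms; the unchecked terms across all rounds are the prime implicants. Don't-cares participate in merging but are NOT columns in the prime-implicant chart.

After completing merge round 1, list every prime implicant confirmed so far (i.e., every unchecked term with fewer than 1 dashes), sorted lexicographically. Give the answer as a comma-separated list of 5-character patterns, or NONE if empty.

size-2^0 implicants → 00000(✓)  00011(✓)  00101(✓)  00111(✓)  01001(✓)  01011(✓)  01100(✓)  01101(✓)  10000(✓)  10001(✓)  10100(✓)  10101(✓)  10110(✓)  10111(✓)  11000(✓)  11011(✓)  11100(✓)  11110(✓)  11111(✓)
size-2^1 implicants → -0000  -0101(✓)  -0111(✓)  -1011  -1100  0-011  0-101  00-11  001-1(✓)  01-01  010-1  0110-  1-000(✓)  1-100(✓)  1-110(✓)  1-111(✓)  10-00(✓)  10-01(✓)  1000-(✓)  101-0(✓)  101-1(✓)  1010-(✓)  1011-(✓)  11-00(✓)  11-11  111-0(✓)  1111-(✓)
size-2^2 implicants → -01-1  1--00  1-1-0  1-11-  10-0-  101--
Unchecked terms (primes): -0000, -01-1, -1011, -1100, 0-011, 0-101, 00-11, 01-01, 010-1, 0110-, 1--00, 1-1-0, 1-11-, 10-0-, 101--, 11-11

NONE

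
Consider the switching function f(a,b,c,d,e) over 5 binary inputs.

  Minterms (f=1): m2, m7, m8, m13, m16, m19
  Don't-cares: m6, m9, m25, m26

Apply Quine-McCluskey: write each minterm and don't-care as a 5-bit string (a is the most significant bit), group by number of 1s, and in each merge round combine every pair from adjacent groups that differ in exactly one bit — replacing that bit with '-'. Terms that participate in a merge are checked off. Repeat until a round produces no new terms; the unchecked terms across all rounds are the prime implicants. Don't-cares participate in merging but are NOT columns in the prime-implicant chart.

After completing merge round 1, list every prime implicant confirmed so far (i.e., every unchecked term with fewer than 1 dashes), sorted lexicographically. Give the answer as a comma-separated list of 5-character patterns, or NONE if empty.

10000, 10011, 11010

size-2^0 implicants → 00010(✓)  00110(✓)  00111(✓)  01000(✓)  01001(✓)  01101(✓)  10000  10011  11001(✓)  11010
size-2^1 implicants → -1001  00-10  0011-  01-01  0100-
Unchecked terms (primes): -1001, 00-10, 0011-, 01-01, 0100-, 10000, 10011, 11010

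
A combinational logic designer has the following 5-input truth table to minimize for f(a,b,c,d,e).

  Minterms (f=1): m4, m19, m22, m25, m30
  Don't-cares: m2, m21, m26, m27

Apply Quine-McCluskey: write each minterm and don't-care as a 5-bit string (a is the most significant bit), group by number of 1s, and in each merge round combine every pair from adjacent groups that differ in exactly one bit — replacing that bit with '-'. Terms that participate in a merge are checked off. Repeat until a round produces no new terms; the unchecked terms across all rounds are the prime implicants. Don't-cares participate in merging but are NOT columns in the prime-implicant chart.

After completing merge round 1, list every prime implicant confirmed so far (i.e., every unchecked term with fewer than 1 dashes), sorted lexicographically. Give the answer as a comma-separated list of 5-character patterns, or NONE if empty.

00010, 00100, 10101

Round 0: 00010 00100 10011✓ 10101 10110✓ 11001✓ 11010✓ 11011✓ 11110✓
Round 1: 1-011 1-110 11-10 110-1 1101-
PIs = {00010, 00100, 1-011, 1-110, 10101, 11-10, 110-1, 1101-}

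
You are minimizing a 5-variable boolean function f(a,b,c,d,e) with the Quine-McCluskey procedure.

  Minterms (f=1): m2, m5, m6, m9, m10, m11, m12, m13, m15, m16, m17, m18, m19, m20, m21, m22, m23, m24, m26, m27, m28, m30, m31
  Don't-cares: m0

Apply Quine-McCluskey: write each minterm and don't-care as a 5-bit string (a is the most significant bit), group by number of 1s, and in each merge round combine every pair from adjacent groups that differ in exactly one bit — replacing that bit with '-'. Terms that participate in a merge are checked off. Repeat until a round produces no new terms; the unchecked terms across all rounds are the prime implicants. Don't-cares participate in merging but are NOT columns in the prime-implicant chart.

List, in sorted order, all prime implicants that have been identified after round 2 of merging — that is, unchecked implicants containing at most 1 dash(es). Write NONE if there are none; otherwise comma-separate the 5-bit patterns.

-0101, -1100, 0-101, 0110-

size-2^0 implicants → 00000(✓)  00010(✓)  00101(✓)  00110(✓)  01001(✓)  01010(✓)  01011(✓)  01100(✓)  01101(✓)  01111(✓)  10000(✓)  10001(✓)  10010(✓)  10011(✓)  10100(✓)  10101(✓)  10110(✓)  10111(✓)  11000(✓)  11010(✓)  11011(✓)  11100(✓)  11110(✓)  11111(✓)
size-2^1 implicants → -0000(✓)  -0010(✓)  -0101  -0110(✓)  -1010(✓)  -1011(✓)  -1100  -1111(✓)  0-010(✓)  0-101  00-10(✓)  000-0(✓)  01-01(✓)  01-11(✓)  010-1(✓)  0101-(✓)  011-1(✓)  0110-  1-000(✓)  1-010(✓)  1-011(✓)  1-100(✓)  1-110(✓)  1-111(✓)  10-00(✓)  10-01(✓)  10-10(✓)  10-11(✓)  100-0(✓)  100-1(✓)  1000-(✓)  1001-(✓)  101-0(✓)  101-1(✓)  1010-(✓)  1011-(✓)  11-00(✓)  11-10(✓)  11-11(✓)  110-0(✓)  1101-(✓)  111-0(✓)  1111-(✓)
size-2^2 implicants → --010  -0-10  -00-0  -1-11  -101-  01--1  1--00(✓)  1--10(✓)  1--11(✓)  1-0-0(✓)  1-01-(✓)  1-1-0(✓)  1-11-(✓)  10--0(✓)  10--1(✓)  10-0-(✓)  10-1-(✓)  100--(✓)  101--(✓)  11--0(✓)  11-1-(✓)
size-2^3 implicants → 1---0  1--1-  10---
Unchecked terms (primes): --010, -0-10, -00-0, -0101, -1-11, -101-, -1100, 0-101, 01--1, 0110-, 1---0, 1--1-, 10---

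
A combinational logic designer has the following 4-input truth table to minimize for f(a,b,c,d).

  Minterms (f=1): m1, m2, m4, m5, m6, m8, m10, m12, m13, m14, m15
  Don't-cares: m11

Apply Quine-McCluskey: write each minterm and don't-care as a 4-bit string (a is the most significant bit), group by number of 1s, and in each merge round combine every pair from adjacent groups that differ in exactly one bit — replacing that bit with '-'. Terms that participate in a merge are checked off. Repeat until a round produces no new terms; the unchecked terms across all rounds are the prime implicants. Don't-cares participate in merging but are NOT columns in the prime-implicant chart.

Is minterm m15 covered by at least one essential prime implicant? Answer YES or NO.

Round 0: 0001✓ 0010✓ 0100✓ 0101✓ 0110✓ 1000✓ 1010✓ 1011✓ 1100✓ 1101✓ 1110✓ 1111✓
Round 1: -010✓ -100✓ -101✓ -110✓ 0-01 0-10✓ 01-0✓ 010-✓ 1-00✓ 1-10✓ 1-11✓ 10-0✓ 101-✓ 11-0✓ 11-1✓ 110-✓ 111-✓
Round 2: --10 -1-0 -10- 1--0 1-1- 11--
PIs = {--10, -1-0, -10-, 0-01, 1--0, 1-1-, 11--}
Coverage chart:
  m1: 0-01 ←essential
  m2: --10 ←essential
  m4: -1-0,-10-
  m5: -10-,0-01
  m6: --10,-1-0
  m8: 1--0 ←essential
  m10: --10,1--0,1-1-
  m12: -1-0,-10-,1--0,11--
  m13: -10-,11--
  m14: --10,-1-0,1--0,1-1-,11--
  m15: 1-1-,11--
Essential: --10, 0-01, 1--0

NO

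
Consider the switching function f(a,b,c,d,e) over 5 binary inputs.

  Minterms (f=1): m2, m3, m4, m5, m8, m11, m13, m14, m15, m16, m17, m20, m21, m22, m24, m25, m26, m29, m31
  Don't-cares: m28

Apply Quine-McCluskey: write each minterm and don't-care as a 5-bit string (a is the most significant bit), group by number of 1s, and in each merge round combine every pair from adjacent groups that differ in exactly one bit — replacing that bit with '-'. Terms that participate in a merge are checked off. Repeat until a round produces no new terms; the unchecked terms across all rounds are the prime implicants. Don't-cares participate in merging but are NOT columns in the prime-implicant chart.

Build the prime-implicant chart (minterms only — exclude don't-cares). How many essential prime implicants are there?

[col 0] 00010*, 00011*, 00100*, 00101*, 01000*, 01011*, 01101*, 01110*, 01111*, 10000*, 10001*, 10100*, 10101*, 10110*, 11000*, 11001*, 11010*, 11100*, 11101*, 11111*
[col 1] -0100*, -0101*, -1000, -1101*, -1111*, 0-011, 0-101*, 0001-, 0010-*, 01-11, 011-1*, 0111-, 1-000*, 1-001*, 1-100*, 1-101*, 10-00*, 10-01*, 1000-*, 101-0, 1010-*, 11-00*, 11-01*, 110-0, 1100-*, 111-1*, 1110-*
[col 2] --101, -010-, -11-1, 1--00*, 1--01*, 1-00-*, 1-10-*, 10-0-*, 11-0-*
[col 3] 1--0-
Prime implicants: --101, -010-, -1000, -11-1, 0-011, 0001-, 01-11, 0111-, 1--0-, 101-0, 110-0
PI chart (minterm → PIs covering it):
  2 | 0001-  (sole → essential)
  3 | 0-011,0001-
  4 | -010-  (sole → essential)
  5 | --101,-010-
  8 | -1000  (sole → essential)
  11 | 0-011,01-11
  13 | --101,-11-1
  14 | 0111-  (sole → essential)
  15 | -11-1,01-11,0111-
  16 | 1--0-  (sole → essential)
  17 | 1--0-  (sole → essential)
  20 | -010-,1--0-,101-0
  21 | --101,-010-,1--0-
  22 | 101-0  (sole → essential)
  24 | -1000,1--0-,110-0
  25 | 1--0-  (sole → essential)
  26 | 110-0  (sole → essential)
  29 | --101,-11-1,1--0-
  31 | -11-1  (sole → essential)
Essential prime implicants: -010-, -1000, -11-1, 0001-, 0111-, 1--0-, 101-0, 110-0

8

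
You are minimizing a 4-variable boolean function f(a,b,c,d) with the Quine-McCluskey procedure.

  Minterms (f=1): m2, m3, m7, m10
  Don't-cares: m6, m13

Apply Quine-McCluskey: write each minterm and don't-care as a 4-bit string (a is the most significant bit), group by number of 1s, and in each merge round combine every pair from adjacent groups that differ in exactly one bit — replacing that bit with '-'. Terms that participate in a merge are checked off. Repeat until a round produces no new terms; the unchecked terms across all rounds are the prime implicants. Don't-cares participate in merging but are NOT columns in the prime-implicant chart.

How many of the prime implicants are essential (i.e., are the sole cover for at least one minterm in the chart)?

2

Round 0: 0010✓ 0011✓ 0110✓ 0111✓ 1010✓ 1101
Round 1: -010 0-10✓ 0-11✓ 001-✓ 011-✓
Round 2: 0-1-
PIs = {-010, 0-1-, 1101}
Coverage chart:
  m2: -010,0-1-
  m3: 0-1- ←essential
  m7: 0-1- ←essential
  m10: -010 ←essential
Essential: -010, 0-1-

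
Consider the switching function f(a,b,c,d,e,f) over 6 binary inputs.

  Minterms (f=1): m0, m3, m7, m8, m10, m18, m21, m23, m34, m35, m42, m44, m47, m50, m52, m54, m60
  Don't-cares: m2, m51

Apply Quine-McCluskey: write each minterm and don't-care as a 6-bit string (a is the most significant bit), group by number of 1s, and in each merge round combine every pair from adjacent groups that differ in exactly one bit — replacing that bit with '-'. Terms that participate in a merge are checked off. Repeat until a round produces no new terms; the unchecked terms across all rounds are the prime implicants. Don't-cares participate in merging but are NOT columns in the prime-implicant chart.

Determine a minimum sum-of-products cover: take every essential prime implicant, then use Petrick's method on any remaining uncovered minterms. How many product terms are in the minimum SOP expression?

size-2^0 implicants → 000000(✓)  000010(✓)  000011(✓)  000111(✓)  001000(✓)  001010(✓)  010010(✓)  010101(✓)  010111(✓)  100010(✓)  100011(✓)  101010(✓)  101100(✓)  101111  110010(✓)  110011(✓)  110100(✓)  110110(✓)  111100(✓)
size-2^1 implicants → -00010(✓)  -00011(✓)  -01010(✓)  -10010(✓)  0-0010(✓)  0-0111  00-000(✓)  00-010(✓)  000-11  0000-0(✓)  00001-(✓)  0010-0(✓)  0101-1  1-0010(✓)  1-0011(✓)  1-1100  10-010(✓)  10001-(✓)  11-100  110-10  11001-(✓)  1101-0
size-2^2 implicants → --0010  -0-010  -0001-  00-0-0  1-001-
Unchecked terms (primes): --0010, -0-010, -0001-, 0-0111, 00-0-0, 000-11, 0101-1, 1-001-, 1-1100, 101111, 11-100, 110-10, 1101-0
Minterm coverage:
  m0 ⊆ 00-0-0 [E]
  m3 ⊆ -0001-,000-11
  m7 ⊆ 0-0111,000-11
  m8 ⊆ 00-0-0 [E]
  m10 ⊆ -0-010,00-0-0
  m18 ⊆ --0010 [E]
  m21 ⊆ 0101-1 [E]
  m23 ⊆ 0-0111,0101-1
  m34 ⊆ --0010,-0-010,-0001-,1-001-
  m35 ⊆ -0001-,1-001-
  m42 ⊆ -0-010 [E]
  m44 ⊆ 1-1100 [E]
  m47 ⊆ 101111 [E]
  m50 ⊆ --0010,1-001-,110-10
  m52 ⊆ 11-100,1101-0
  m54 ⊆ 110-10,1101-0
  m60 ⊆ 1-1100,11-100
E = {--0010, -0-010, 00-0-0, 0101-1, 1-1100, 101111}
Petrick residual → -0001-, 0-0111, 1101-0
Cover = c'd'ef' + b'd'ef' + b'c'd'e + a'c'def + a'b'd'f' + a'bc'df + acde'f' + ab'cdef + abc'df'  |cover|=9

9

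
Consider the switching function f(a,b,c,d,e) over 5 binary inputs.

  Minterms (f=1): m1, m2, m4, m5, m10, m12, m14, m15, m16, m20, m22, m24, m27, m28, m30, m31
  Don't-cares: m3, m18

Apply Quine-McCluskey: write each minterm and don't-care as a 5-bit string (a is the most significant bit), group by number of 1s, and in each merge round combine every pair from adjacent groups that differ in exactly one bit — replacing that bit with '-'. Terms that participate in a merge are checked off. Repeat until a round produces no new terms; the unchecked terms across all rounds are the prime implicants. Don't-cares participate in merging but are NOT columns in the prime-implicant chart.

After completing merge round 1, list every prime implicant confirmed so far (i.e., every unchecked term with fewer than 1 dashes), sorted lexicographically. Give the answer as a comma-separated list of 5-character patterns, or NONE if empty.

NONE

[col 0] 00001*, 00010*, 00011*, 00100*, 00101*, 01010*, 01100*, 01110*, 01111*, 10000*, 10010*, 10100*, 10110*, 11000*, 11011*, 11100*, 11110*, 11111*
[col 1] -0010, -0100*, -1100*, -1110*, -1111*, 0-010, 0-100*, 00-01, 000-1, 0001-, 0010-, 01-10, 011-0*, 0111-*, 1-000*, 1-100*, 1-110*, 10-00*, 10-10*, 100-0*, 101-0*, 11-00*, 11-11, 111-0*, 1111-*
[col 2] --100, -11-0, -111-, 1--00, 1-1-0, 10--0
Prime implicants: --100, -0010, -11-0, -111-, 0-010, 00-01, 000-1, 0001-, 0010-, 01-10, 1--00, 1-1-0, 10--0, 11-11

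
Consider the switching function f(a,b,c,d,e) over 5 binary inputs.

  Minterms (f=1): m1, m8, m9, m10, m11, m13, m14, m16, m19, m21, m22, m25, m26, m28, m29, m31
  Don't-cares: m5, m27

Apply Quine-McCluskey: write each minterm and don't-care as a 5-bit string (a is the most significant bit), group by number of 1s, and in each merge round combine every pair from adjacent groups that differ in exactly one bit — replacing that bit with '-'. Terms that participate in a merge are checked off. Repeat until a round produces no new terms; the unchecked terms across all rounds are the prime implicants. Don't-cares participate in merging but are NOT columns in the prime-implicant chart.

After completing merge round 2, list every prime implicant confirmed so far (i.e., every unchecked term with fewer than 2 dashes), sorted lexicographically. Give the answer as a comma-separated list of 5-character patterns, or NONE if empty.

01-10, 1-011, 10000, 10110, 1110-

[col 0] 00001*, 00101*, 01000*, 01001*, 01010*, 01011*, 01101*, 01110*, 10000, 10011*, 10101*, 10110, 11001*, 11010*, 11011*, 11100*, 11101*, 11111*
[col 1] -0101*, -1001*, -1010*, -1011*, -1101*, 0-001*, 0-101*, 00-01*, 01-01*, 01-10, 010-0*, 010-1*, 0100-*, 0101-*, 1-011, 1-101*, 11-01*, 11-11*, 110-1*, 1101-*, 111-1*, 1110-
[col 2] --101, -1-01, -10-1, -101-, 0--01, 010--, 11--1
Prime implicants: --101, -1-01, -10-1, -101-, 0--01, 01-10, 010--, 1-011, 10000, 10110, 11--1, 1110-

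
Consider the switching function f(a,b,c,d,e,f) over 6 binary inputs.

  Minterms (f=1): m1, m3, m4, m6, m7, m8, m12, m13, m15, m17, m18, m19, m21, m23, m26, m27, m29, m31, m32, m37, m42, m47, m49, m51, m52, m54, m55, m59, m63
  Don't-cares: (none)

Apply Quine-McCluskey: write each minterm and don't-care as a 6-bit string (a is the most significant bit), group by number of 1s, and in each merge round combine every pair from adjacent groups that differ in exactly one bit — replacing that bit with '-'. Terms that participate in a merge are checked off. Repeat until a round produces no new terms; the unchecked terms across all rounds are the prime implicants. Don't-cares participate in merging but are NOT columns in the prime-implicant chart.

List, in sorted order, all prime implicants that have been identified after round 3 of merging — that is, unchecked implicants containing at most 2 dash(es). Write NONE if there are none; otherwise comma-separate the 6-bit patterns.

[col 0] 000001*, 000011*, 000100*, 000110*, 000111*, 001000*, 001100*, 001101*, 001111*, 010001*, 010010*, 010011*, 010101*, 010111*, 011010*, 011011*, 011101*, 011111*, 100000, 100101, 101010, 101111*, 110001*, 110011*, 110100*, 110110*, 110111*, 111011*, 111111*
[col 1] -01111*, -10001*, -10011*, -10111*, -11011*, -11111*, 0-0001*, 0-0011*, 0-0111*, 0-1101*, 0-1111*, 00-100, 00-111*, 000-11*, 0000-1*, 0001-0, 00011-, 001-00, 0011-1*, 00110-, 01-010*, 01-011*, 01-101*, 01-111*, 010-01*, 010-11*, 0100-1*, 01001-*, 0101-1*, 011-11*, 01101-*, 0111-1*, 1-1111*, 11-011*, 11-111*, 110-11*, 1100-1*, 1101-0, 11011-, 111-11*
[col 2] --1111, -1-011*, -1-111*, -10-11*, -100-1, -11-11*, 0--111, 0-0-11, 0-00-1, 0-11-1, 01--11*, 01-01-, 01-1-1, 010--1, 11--11*
[col 3] -1--11
Prime implicants: --1111, -1--11, -100-1, 0--111, 0-0-11, 0-00-1, 0-11-1, 00-100, 0001-0, 00011-, 001-00, 00110-, 01-01-, 01-1-1, 010--1, 100000, 100101, 101010, 1101-0, 11011-

--1111, -100-1, 0--111, 0-0-11, 0-00-1, 0-11-1, 00-100, 0001-0, 00011-, 001-00, 00110-, 01-01-, 01-1-1, 010--1, 100000, 100101, 101010, 1101-0, 11011-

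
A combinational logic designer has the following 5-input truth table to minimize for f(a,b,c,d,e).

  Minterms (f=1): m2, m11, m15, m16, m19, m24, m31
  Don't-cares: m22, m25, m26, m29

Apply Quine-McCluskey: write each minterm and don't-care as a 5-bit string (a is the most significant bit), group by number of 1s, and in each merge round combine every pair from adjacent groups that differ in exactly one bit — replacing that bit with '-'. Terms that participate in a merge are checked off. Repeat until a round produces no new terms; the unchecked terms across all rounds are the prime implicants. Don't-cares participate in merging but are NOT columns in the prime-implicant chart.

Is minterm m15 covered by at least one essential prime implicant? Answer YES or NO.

size-2^0 implicants → 00010  01011(✓)  01111(✓)  10000(✓)  10011  10110  11000(✓)  11001(✓)  11010(✓)  11101(✓)  11111(✓)
size-2^1 implicants → -1111  01-11  1-000  11-01  110-0  1100-  111-1
Unchecked terms (primes): -1111, 00010, 01-11, 1-000, 10011, 10110, 11-01, 110-0, 1100-, 111-1
Minterm coverage:
  m2 ⊆ 00010 [E]
  m11 ⊆ 01-11 [E]
  m15 ⊆ -1111,01-11
  m16 ⊆ 1-000 [E]
  m19 ⊆ 10011 [E]
  m24 ⊆ 1-000,110-0,1100-
  m31 ⊆ -1111,111-1
E = {00010, 01-11, 1-000, 10011}

YES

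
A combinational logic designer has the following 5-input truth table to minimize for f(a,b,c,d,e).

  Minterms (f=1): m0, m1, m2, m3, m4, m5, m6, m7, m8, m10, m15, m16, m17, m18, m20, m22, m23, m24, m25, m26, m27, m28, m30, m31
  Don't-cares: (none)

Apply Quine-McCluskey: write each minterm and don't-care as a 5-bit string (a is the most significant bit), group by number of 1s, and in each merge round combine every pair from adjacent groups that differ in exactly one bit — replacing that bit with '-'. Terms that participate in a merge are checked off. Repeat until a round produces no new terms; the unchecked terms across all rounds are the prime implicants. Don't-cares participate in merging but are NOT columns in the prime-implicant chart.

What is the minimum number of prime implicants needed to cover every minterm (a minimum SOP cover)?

6

[col 0] 00000*, 00001*, 00010*, 00011*, 00100*, 00101*, 00110*, 00111*, 01000*, 01010*, 01111*, 10000*, 10001*, 10010*, 10100*, 10110*, 10111*, 11000*, 11001*, 11010*, 11011*, 11100*, 11110*, 11111*
[col 1] -0000*, -0001*, -0010*, -0100*, -0110*, -0111*, -1000*, -1010*, -1111*, 0-000*, 0-010*, 0-111*, 00-00*, 00-01*, 00-10*, 00-11*, 000-0*, 000-1*, 0000-*, 0001-*, 001-0*, 001-1*, 0010-*, 0011-*, 010-0*, 1-000*, 1-001*, 1-010*, 1-100*, 1-110*, 1-111*, 10-00*, 10-10*, 100-0*, 1000-*, 101-0*, 1011-*, 11-00*, 11-10*, 11-11*, 110-0*, 110-1*, 1100-*, 1101-*, 111-0*, 1111-*
[col 2] --000*, --010*, --111, -0-00*, -0-10*, -00-0*, -000-, -01-0*, -011-, -10-0*, 0-0-0*, 00--0*, 00--1*, 00-0-*, 00-1-*, 000--*, 001--*, 1--00*, 1--10*, 1-0-0*, 1-00-, 1-1-0*, 1-11-, 10--0*, 11--0*, 11-1-, 110--
[col 3] --0-0, -0--0, 00---, 1---0
Prime implicants: --0-0, --111, -0--0, -000-, -011-, 00---, 1---0, 1-00-, 1-11-, 11-1-, 110--
PI chart (minterm → PIs covering it):
  0 | --0-0,-0--0,-000-,00---
  1 | -000-,00---
  2 | --0-0,-0--0,00---
  3 | 00---  (sole → essential)
  4 | -0--0,00---
  5 | 00---  (sole → essential)
  6 | -0--0,-011-,00---
  7 | --111,-011-,00---
  8 | --0-0  (sole → essential)
  10 | --0-0  (sole → essential)
  15 | --111  (sole → essential)
  16 | --0-0,-0--0,-000-,1---0,1-00-
  17 | -000-,1-00-
  18 | --0-0,-0--0,1---0
  20 | -0--0,1---0
  22 | -0--0,-011-,1---0,1-11-
  23 | --111,-011-,1-11-
  24 | --0-0,1---0,1-00-,110--
  25 | 1-00-,110--
  26 | --0-0,1---0,11-1-,110--
  27 | 11-1-,110--
  28 | 1---0  (sole → essential)
  30 | 1---0,1-11-,11-1-
  31 | --111,1-11-,11-1-
Essential prime implicants: --0-0, --111, 00---, 1---0
Petrick residual → -000-, 110--
Minimum SOP uses 6 PIs: c'e' + cde + b'c'd' + a'b' + ae' + abc'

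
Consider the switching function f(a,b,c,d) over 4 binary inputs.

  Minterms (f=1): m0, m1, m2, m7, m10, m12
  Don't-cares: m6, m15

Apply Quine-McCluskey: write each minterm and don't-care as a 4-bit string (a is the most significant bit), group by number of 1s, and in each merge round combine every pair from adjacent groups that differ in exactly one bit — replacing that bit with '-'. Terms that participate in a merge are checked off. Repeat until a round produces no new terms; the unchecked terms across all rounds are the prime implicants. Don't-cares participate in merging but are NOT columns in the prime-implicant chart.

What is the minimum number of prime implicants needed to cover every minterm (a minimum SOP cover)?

Round 0: 0000✓ 0001✓ 0010✓ 0110✓ 0111✓ 1010✓ 1100 1111✓
Round 1: -010 -111 0-10 00-0 000- 011-
PIs = {-010, -111, 0-10, 00-0, 000-, 011-, 1100}
Coverage chart:
  m0: 00-0,000-
  m1: 000- ←essential
  m2: -010,0-10,00-0
  m7: -111,011-
  m10: -010 ←essential
  m12: 1100 ←essential
Essential: -010, 000-, 1100
Petrick residual → -111
Min cover (4 terms): b'cd' + bcd + a'b'c' + abc'd'

4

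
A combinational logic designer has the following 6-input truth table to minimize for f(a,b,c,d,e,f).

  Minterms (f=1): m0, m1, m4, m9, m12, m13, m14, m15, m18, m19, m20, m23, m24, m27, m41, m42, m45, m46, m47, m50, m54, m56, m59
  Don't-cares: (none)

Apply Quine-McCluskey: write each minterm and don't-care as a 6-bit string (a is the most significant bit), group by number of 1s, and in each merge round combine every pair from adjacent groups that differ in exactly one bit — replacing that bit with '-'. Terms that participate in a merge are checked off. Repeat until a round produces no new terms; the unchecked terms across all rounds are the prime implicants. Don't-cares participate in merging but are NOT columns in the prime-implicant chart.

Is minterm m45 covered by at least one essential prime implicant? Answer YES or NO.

YES

[col 0] 000000*, 000001*, 000100*, 001001*, 001100*, 001101*, 001110*, 001111*, 010010*, 010011*, 010100*, 010111*, 011000*, 011011*, 101001*, 101010*, 101101*, 101110*, 101111*, 110010*, 110110*, 111000*, 111011*
[col 1] -01001*, -01101*, -01110*, -01111*, -10010, -11000, -11011, 0-0100, 00-001, 00-100, 000-00, 00000-, 001-01*, 0011-0*, 0011-1*, 00110-*, 00111-*, 01-011, 010-11, 01001-, 101-01*, 101-10, 1011-1*, 10111-*, 110-10
[col 2] -01-01, -011-1, -0111-, 0011--
Prime implicants: -01-01, -011-1, -0111-, -10010, -11000, -11011, 0-0100, 00-001, 00-100, 000-00, 00000-, 0011--, 01-011, 010-11, 01001-, 101-10, 110-10
PI chart (minterm → PIs covering it):
  0 | 000-00,00000-
  1 | 00-001,00000-
  4 | 0-0100,00-100,000-00
  9 | -01-01,00-001
  12 | 00-100,0011--
  13 | -01-01,-011-1,0011--
  14 | -0111-,0011--
  15 | -011-1,-0111-,0011--
  18 | -10010,01001-
  19 | 01-011,010-11,01001-
  20 | 0-0100  (sole → essential)
  23 | 010-11  (sole → essential)
  24 | -11000  (sole → essential)
  27 | -11011,01-011
  41 | -01-01  (sole → essential)
  42 | 101-10  (sole → essential)
  45 | -01-01,-011-1
  46 | -0111-,101-10
  47 | -011-1,-0111-
  50 | -10010,110-10
  54 | 110-10  (sole → essential)
  56 | -11000  (sole → essential)
  59 | -11011  (sole → essential)
Essential prime implicants: -01-01, -11000, -11011, 0-0100, 010-11, 101-10, 110-10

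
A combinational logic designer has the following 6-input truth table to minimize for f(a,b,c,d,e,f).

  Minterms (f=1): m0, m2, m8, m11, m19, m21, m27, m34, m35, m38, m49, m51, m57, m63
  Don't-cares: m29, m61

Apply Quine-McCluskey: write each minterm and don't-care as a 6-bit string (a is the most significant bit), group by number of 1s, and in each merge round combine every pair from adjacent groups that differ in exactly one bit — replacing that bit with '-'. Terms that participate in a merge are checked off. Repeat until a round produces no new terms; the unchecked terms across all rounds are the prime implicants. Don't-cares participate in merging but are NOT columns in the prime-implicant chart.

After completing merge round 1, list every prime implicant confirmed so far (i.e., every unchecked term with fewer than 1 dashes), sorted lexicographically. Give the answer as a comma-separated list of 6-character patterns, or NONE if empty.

size-2^0 implicants → 000000(✓)  000010(✓)  001000(✓)  001011(✓)  010011(✓)  010101(✓)  011011(✓)  011101(✓)  100010(✓)  100011(✓)  100110(✓)  110001(✓)  110011(✓)  111001(✓)  111101(✓)  111111(✓)
size-2^1 implicants → -00010  -10011  -11101  0-1011  00-000  0000-0  01-011  01-101  1-0011  100-10  10001-  11-001  1100-1  111-01  1111-1
Unchecked terms (primes): -00010, -10011, -11101, 0-1011, 00-000, 0000-0, 01-011, 01-101, 1-0011, 100-10, 10001-, 11-001, 1100-1, 111-01, 1111-1

NONE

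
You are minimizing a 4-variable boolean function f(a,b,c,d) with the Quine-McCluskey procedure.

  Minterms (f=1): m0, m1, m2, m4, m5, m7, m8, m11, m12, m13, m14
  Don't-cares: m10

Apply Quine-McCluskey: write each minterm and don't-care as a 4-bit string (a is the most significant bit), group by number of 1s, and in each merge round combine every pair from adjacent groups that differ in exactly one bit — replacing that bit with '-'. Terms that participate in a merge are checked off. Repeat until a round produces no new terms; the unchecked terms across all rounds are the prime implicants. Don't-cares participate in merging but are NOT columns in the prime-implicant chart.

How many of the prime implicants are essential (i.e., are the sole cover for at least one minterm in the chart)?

Round 0: 0000✓ 0001✓ 0010✓ 0100✓ 0101✓ 0111✓ 1000✓ 1010✓ 1011✓ 1100✓ 1101✓ 1110✓
Round 1: -000✓ -010✓ -100✓ -101✓ 0-00✓ 0-01✓ 00-0✓ 000-✓ 01-1 010-✓ 1-00✓ 1-10✓ 10-0✓ 101- 11-0✓ 110-✓
Round 2: --00 -0-0 -10- 0-0- 1--0
PIs = {--00, -0-0, -10-, 0-0-, 01-1, 1--0, 101-}
Coverage chart:
  m0: --00,-0-0,0-0-
  m1: 0-0- ←essential
  m2: -0-0 ←essential
  m4: --00,-10-,0-0-
  m5: -10-,0-0-,01-1
  m7: 01-1 ←essential
  m8: --00,-0-0,1--0
  m11: 101- ←essential
  m12: --00,-10-,1--0
  m13: -10- ←essential
  m14: 1--0 ←essential
Essential: -0-0, -10-, 0-0-, 01-1, 1--0, 101-

6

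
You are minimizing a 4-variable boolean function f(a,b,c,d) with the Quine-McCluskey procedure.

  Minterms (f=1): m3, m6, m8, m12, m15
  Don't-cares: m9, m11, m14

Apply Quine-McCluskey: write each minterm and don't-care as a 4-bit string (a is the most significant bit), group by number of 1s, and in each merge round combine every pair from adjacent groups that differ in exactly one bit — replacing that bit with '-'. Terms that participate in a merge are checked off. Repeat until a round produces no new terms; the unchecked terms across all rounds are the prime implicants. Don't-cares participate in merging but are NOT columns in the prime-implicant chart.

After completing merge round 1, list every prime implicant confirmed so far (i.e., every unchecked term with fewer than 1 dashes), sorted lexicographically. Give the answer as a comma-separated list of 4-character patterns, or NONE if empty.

size-2^0 implicants → 0011(✓)  0110(✓)  1000(✓)  1001(✓)  1011(✓)  1100(✓)  1110(✓)  1111(✓)
size-2^1 implicants → -011  -110  1-00  1-11  10-1  100-  11-0  111-
Unchecked terms (primes): -011, -110, 1-00, 1-11, 10-1, 100-, 11-0, 111-

NONE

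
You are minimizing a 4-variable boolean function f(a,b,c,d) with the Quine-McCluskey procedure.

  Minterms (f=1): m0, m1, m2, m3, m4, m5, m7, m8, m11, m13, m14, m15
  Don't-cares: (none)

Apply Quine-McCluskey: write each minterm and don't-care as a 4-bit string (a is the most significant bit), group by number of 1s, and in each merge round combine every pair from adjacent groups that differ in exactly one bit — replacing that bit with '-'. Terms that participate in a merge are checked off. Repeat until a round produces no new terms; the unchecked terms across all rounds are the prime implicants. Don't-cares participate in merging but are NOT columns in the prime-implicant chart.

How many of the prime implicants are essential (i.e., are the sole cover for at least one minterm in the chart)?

6

size-2^0 implicants → 0000(✓)  0001(✓)  0010(✓)  0011(✓)  0100(✓)  0101(✓)  0111(✓)  1000(✓)  1011(✓)  1101(✓)  1110(✓)  1111(✓)
size-2^1 implicants → -000  -011(✓)  -101(✓)  -111(✓)  0-00(✓)  0-01(✓)  0-11(✓)  00-0(✓)  00-1(✓)  000-(✓)  001-(✓)  01-1(✓)  010-(✓)  1-11(✓)  11-1(✓)  111-
size-2^2 implicants → --11  -1-1  0--1  0-0-  00--
Unchecked terms (primes): --11, -000, -1-1, 0--1, 0-0-, 00--, 111-
Minterm coverage:
  m0 ⊆ -000,0-0-,00--
  m1 ⊆ 0--1,0-0-,00--
  m2 ⊆ 00-- [E]
  m3 ⊆ --11,0--1,00--
  m4 ⊆ 0-0- [E]
  m5 ⊆ -1-1,0--1,0-0-
  m7 ⊆ --11,-1-1,0--1
  m8 ⊆ -000 [E]
  m11 ⊆ --11 [E]
  m13 ⊆ -1-1 [E]
  m14 ⊆ 111- [E]
  m15 ⊆ --11,-1-1,111-
E = {--11, -000, -1-1, 0-0-, 00--, 111-}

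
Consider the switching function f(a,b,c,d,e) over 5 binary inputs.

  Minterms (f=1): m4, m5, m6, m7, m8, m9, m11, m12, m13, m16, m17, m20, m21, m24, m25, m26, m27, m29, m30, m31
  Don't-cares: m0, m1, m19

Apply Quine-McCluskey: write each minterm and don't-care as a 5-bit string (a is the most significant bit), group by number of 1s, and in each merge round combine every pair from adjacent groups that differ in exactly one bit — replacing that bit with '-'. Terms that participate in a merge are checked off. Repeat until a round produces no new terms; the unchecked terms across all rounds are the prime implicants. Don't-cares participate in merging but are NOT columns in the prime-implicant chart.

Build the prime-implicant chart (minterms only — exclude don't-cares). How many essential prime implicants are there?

[col 0] 00000*, 00001*, 00100*, 00101*, 00110*, 00111*, 01000*, 01001*, 01011*, 01100*, 01101*, 10000*, 10001*, 10011*, 10100*, 10101*, 11000*, 11001*, 11010*, 11011*, 11101*, 11110*, 11111*
[col 1] -0000*, -0001*, -0100*, -0101*, -1000*, -1001*, -1011*, -1101*, 0-000*, 0-001*, 0-100*, 0-101*, 00-00*, 00-01*, 0000-*, 001-0*, 001-1*, 0010-*, 0011-*, 01-00*, 01-01*, 010-1*, 0100-*, 0110-*, 1-000*, 1-001*, 1-011*, 1-101*, 10-00*, 10-01*, 100-1*, 1000-*, 1010-*, 11-01*, 11-10*, 11-11*, 110-0*, 110-1*, 1100-*, 1101-*, 111-1*, 1111-*
[col 2] --000*, --001*, --101*, -0-00*, -0-01*, -000-*, -010-*, -1-01*, -10-1, -100-*, 0--00*, 0--01*, 0-00-*, 0-10-*, 00-0-*, 001--, 01-0-*, 1--01*, 1-0-1, 1-00-*, 10-0-*, 11--1, 11-1-, 110--
[col 3] ---01, --00-, -0-0-, 0--0-
Prime implicants: ---01, --00-, -0-0-, -10-1, 0--0-, 001--, 1-0-1, 11--1, 11-1-, 110--
PI chart (minterm → PIs covering it):
  4 | -0-0-,0--0-,001--
  5 | ---01,-0-0-,0--0-,001--
  6 | 001--  (sole → essential)
  7 | 001--  (sole → essential)
  8 | --00-,0--0-
  9 | ---01,--00-,-10-1,0--0-
  11 | -10-1  (sole → essential)
  12 | 0--0-  (sole → essential)
  13 | ---01,0--0-
  16 | --00-,-0-0-
  17 | ---01,--00-,-0-0-,1-0-1
  20 | -0-0-  (sole → essential)
  21 | ---01,-0-0-
  24 | --00-,110--
  25 | ---01,--00-,-10-1,1-0-1,11--1,110--
  26 | 11-1-,110--
  27 | -10-1,1-0-1,11--1,11-1-,110--
  29 | ---01,11--1
  30 | 11-1-  (sole → essential)
  31 | 11--1,11-1-
Essential prime implicants: -0-0-, -10-1, 0--0-, 001--, 11-1-

5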